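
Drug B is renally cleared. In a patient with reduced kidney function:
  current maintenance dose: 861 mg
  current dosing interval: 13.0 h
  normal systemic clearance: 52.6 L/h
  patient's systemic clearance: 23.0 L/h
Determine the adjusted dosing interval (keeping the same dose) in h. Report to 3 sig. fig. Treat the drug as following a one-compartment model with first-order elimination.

29.7 h

To keep the same average steady-state level, dosing rate must scale with clearance.
CL ratio = 23.0 / 52.6 = 0.4373
New interval (same dose) = 13.0 / 0.4373 = 29.73 h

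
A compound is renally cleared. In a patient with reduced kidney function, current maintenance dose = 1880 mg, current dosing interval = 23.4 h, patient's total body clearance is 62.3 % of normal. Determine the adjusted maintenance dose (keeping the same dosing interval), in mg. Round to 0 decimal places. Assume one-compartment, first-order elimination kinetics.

1171 mg

To keep the same average steady-state level, dosing rate must scale with clearance.
CL ratio = 62.3 / 100 = 0.6230
New dose (same interval) = 1880 × 0.6230 = 1171 mg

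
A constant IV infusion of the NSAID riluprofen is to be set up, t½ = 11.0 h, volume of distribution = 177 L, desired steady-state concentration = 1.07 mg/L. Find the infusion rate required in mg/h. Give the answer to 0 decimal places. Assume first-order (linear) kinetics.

12 mg/h

k = ln2 / t½ = 0.693147 / 11.0 = 0.06301 h⁻¹
CL = k × Vd = 0.06301 × 177 = 11.15 L/h
At steady state, infusion rate R₀ = Css × CL = 1.07 × 11.15 = 11.93 mg/h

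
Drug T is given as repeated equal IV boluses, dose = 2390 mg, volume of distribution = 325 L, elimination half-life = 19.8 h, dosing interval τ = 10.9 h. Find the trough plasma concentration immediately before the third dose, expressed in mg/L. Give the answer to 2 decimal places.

C₀ per dose = Dose / Vd = 2390 / 325 = 7.354 mg/L
k = ln2 / t½ = 0.693147 / 19.8 = 0.03501 h⁻¹
Fraction remaining after one interval: r = e^(−kτ) = e^(−0.03501 × 10.9) = 0.6828
Before dose 3, 2 doses have been given (aged 1τ, 2τ).
C_trough = C₀ × (r + r²) = 7.354 × (0.6828 + 0.4662) = 8.450 mg/L

8.45 mg/L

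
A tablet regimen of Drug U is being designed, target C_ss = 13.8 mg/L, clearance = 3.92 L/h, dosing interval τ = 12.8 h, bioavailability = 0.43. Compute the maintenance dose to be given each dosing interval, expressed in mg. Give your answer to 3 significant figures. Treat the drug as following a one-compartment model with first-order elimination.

At steady state, F × (Dose/τ) = Css × CL.
Dose = Css × CL × τ / F = 13.8 × 3.920 × 12.8 / 0.43 = 1610 mg

1610 mg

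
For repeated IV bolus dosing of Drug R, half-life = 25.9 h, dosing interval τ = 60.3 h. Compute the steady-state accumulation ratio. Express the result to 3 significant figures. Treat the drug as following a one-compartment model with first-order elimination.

k = ln2 / t½ = 0.693147 / 25.9 = 0.02676 h⁻¹
e^(−kτ) = e^(−0.02676 × 60.3) = 0.1992
Accumulation ratio R = 1 / (1 − e^(−kτ)) = 1 / (1 − 0.1992) = 1.249

1.25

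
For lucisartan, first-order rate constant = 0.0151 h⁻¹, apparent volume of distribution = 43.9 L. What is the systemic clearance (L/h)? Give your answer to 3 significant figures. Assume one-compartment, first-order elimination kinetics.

0.663 L/h

CL = k × Vd = 0.0151 × 43.9 = 0.6629 L/h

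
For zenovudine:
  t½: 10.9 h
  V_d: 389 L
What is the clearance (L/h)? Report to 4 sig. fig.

24.74 L/h

k = ln2 / t½ = 0.693147 / 10.9 = 0.06359 h⁻¹
CL = k × Vd = 0.06359 × 389 = 24.74 L/h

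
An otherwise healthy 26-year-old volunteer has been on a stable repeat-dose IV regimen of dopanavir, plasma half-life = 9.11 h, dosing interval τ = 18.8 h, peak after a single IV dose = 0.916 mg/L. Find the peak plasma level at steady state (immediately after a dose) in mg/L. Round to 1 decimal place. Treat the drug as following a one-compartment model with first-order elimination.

k = ln2 / t½ = 0.693147 / 9.11 = 0.07609 h⁻¹
e^(−kτ) = e^(−0.07609 × 18.8) = 0.2392
Accumulation ratio R = 1 / (1 − e^(−kτ)) = 1 / (1 − 0.2392) = 1.314
Steady-state peak = C₀ × R = 0.916 × 1.314 = 1.204 mg/L

1.2 mg/L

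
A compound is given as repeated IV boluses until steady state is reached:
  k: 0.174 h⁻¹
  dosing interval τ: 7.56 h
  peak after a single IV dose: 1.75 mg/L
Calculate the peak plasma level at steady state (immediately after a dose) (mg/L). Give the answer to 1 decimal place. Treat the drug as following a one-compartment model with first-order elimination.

2.4 mg/L

e^(−kτ) = e^(−0.1740 × 7.56) = 0.2684
Accumulation ratio R = 1 / (1 − e^(−kτ)) = 1 / (1 − 0.2684) = 1.367
Steady-state peak = C₀ × R = 1.75 × 1.367 = 2.392 mg/L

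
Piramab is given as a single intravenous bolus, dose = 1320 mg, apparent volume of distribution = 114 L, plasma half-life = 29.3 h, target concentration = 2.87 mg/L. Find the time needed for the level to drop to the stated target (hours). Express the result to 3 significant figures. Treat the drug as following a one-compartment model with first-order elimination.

C₀ = Dose / Vd = 1320 / 114 = 11.58 mg/L
k = ln2 / t½ = 0.693147 / 29.3 = 0.02366 h⁻¹
t = ln(C₀ / C) / k = ln(11.58 / 2.87) / 0.02366
  = ln(4.035) / 0.02366 = 1.395 / 0.02366 = 58.96 h

59.0 h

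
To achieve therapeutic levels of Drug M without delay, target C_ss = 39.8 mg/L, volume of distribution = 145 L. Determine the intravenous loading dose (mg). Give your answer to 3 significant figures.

LD = Css × Vd = 39.8 × 145 = 5771 mg

5770 mg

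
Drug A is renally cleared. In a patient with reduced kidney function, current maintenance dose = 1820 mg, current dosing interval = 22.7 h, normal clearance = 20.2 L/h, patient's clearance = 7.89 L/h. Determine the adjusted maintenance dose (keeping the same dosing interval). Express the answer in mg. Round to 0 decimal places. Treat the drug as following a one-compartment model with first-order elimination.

711 mg

To keep the same average steady-state level, dosing rate must scale with clearance.
CL ratio = 7.89 / 20.2 = 0.3906
New dose (same interval) = 1820 × 0.3906 = 710.9 mg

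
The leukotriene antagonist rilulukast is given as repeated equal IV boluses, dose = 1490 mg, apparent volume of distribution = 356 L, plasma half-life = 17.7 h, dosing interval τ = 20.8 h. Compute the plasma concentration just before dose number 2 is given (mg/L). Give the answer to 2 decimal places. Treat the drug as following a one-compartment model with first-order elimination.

1.85 mg/L

C₀ per dose = Dose / Vd = 1490 / 356 = 4.185 mg/L
k = ln2 / t½ = 0.693147 / 17.7 = 0.03916 h⁻¹
Fraction remaining after one interval: r = e^(−kτ) = e^(−0.03916 × 20.8) = 0.4428
Before dose 2, 1 dose has been given (aged 1τ).
C_trough = C₀ × r = 4.185 × 0.4428 = 1.853 mg/L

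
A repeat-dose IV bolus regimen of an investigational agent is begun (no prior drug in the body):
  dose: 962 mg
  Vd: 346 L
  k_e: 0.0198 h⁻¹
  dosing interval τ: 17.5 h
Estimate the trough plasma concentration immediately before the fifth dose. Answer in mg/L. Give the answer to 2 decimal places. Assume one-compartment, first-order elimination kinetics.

C₀ per dose = Dose / Vd = 962 / 346 = 2.780 mg/L
Fraction remaining after one interval: r = e^(−kτ) = e^(−0.01980 × 17.5) = 0.7072
Before dose 5, 4 doses have been given (aged 1τ, 2τ, 3τ, 4τ).
C_trough = C₀ × (r + r² + … + r^4) = C₀ × r(1−r^4)/(1−r)
        = 2.780 × 0.7072 × (1 − 0.2501) / (1 − 0.7072) = 5.035 mg/L

5.04 mg/L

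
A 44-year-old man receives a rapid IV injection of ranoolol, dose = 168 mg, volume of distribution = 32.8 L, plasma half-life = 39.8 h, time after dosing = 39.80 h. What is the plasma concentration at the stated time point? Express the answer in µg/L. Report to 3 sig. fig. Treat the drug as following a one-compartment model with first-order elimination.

2560 µg/L

C₀ = Dose / Vd = 168.0 / 32.8 = 5.122 mg/L
k = ln2 / t½ = 0.693147 / 39.8 = 0.01742 h⁻¹
t / t½ = 39.80 / 39.8 = 1 half-lives
C = C₀ × (1/2)^1 = 5.122 × 0.5000 = 2.561 mg/L
Convert: 2.561 mg/L × 1000 = 2561 µg/L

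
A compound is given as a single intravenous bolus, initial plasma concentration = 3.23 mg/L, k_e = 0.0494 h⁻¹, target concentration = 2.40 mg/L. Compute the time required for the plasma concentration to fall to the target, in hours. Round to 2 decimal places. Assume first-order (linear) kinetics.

t = ln(C₀ / C) / k = ln(3.230 / 2.40) / 0.04940
  = ln(1.346) / 0.04940 = 0.2971 / 0.04940 = 6.014 h

6.01 h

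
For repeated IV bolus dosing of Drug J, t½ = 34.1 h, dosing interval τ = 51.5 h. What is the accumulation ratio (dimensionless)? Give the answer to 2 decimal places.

k = ln2 / t½ = 0.693147 / 34.1 = 0.02033 h⁻¹
e^(−kτ) = e^(−0.02033 × 51.5) = 0.3510
Accumulation ratio R = 1 / (1 − e^(−kτ)) = 1 / (1 − 0.3510) = 1.541

1.54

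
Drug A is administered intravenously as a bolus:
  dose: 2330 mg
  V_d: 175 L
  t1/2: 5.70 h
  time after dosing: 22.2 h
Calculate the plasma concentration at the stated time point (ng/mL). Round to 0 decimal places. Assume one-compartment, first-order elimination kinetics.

895 ng/mL

C₀ = Dose / Vd = 2330 / 175 = 13.31 mg/L
k = ln2 / t½ = 0.693147 / 5.70 = 0.1216 h⁻¹
C = C₀ · e^(−k·t) = 13.31 × e^(−0.1216 × 22.2)
  = 13.31 × 0.06724 = 0.8950 mg/L
Convert: 0.8950 mg/L × 1000 = 895.0 ng/mL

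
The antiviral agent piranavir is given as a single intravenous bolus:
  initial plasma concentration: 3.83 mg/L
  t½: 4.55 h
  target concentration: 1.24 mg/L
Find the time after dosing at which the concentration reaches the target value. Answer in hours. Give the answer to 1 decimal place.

k = ln2 / t½ = 0.693147 / 4.55 = 0.1523 h⁻¹
t = ln(C₀ / C) / k = ln(3.830 / 1.24) / 0.1523
  = ln(3.089) / 0.1523 = 1.128 / 0.1523 = 7.406 h

7.4 h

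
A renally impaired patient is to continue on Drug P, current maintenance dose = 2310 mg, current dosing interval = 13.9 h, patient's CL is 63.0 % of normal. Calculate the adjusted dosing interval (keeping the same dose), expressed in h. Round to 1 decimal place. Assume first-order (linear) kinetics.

To keep the same average steady-state level, dosing rate must scale with clearance.
CL ratio = 63.0 / 100 = 0.6300
New interval (same dose) = 13.9 / 0.6300 = 22.06 h

22.1 h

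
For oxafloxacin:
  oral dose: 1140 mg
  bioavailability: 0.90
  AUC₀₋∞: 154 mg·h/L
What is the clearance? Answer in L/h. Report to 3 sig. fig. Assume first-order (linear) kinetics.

6.66 L/h

CL = F·Dose / AUC = 0.90 × 1140 / 154 = 6.662 L/h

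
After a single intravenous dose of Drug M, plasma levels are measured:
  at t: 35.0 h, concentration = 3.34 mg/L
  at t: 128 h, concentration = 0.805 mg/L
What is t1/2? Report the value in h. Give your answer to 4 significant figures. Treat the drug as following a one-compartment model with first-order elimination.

45.30 h

k = ln(C₁/C₂) / (t₂ − t₁) = ln(3.34/0.805) / (128 − 35.0)
  = 1.423 / 93.00 = 0.01530 h⁻¹
t½ = ln2 / k = 0.693147 / 0.01530 = 45.30 h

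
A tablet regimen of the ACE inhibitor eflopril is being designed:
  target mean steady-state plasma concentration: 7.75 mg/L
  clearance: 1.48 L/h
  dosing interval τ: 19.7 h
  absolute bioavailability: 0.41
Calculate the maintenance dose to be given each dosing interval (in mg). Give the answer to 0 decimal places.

551 mg

At steady state, F × (Dose/τ) = Css × CL.
Dose = Css × CL × τ / F = 7.75 × 1.480 × 19.7 / 0.41 = 551.1 mg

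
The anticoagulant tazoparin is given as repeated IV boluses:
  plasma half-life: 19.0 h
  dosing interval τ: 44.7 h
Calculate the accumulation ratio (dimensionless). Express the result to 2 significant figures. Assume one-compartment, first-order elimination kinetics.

k = ln2 / t½ = 0.693147 / 19.0 = 0.03648 h⁻¹
e^(−kτ) = e^(−0.03648 × 44.7) = 0.1958
Accumulation ratio R = 1 / (1 − e^(−kτ)) = 1 / (1 − 0.1958) = 1.243

1.2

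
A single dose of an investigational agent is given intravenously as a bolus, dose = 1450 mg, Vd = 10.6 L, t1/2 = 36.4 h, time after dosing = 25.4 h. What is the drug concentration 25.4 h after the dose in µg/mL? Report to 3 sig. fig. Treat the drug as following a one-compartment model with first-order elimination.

C₀ = Dose / Vd = 1450 / 10.6 = 136.8 mg/L
k = ln2 / t½ = 0.693147 / 36.4 = 0.01904 h⁻¹
C = C₀ · e^(−k·t) = 136.8 × e^(−0.01904 × 25.4)
  = 136.8 × 0.6165 = 84.34 mg/L
(84.34 mg/L = 84.34 µg/mL)

84.3 µg/mL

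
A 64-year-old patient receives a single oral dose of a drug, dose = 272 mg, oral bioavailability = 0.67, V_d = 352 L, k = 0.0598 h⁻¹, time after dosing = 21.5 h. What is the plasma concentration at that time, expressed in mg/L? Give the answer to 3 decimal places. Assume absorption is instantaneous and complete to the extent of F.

0.143 mg/L

Amount reaching circulation = F × Dose = 0.67 × 272.0 = 182.2 mg
C₀ = F·Dose / Vd = 182.2 / 352 = 0.5176 mg/L
C = C₀ · e^(−k·t) = 0.5176 × e^(−0.05980 × 21.5)
  = 0.5176 × 0.2765 = 0.1431 mg/L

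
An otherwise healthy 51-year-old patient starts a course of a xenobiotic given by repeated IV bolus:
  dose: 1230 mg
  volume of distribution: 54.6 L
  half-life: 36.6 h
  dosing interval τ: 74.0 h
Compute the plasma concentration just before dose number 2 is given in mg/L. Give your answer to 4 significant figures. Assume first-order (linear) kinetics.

C₀ per dose = Dose / Vd = 1230 / 54.6 = 22.53 mg/L
k = ln2 / t½ = 0.693147 / 36.6 = 0.01894 h⁻¹
Fraction remaining after one interval: r = e^(−kτ) = e^(−0.01894 × 74.0) = 0.2462
Before dose 2, 1 dose has been given (aged 1τ).
C_trough = C₀ × r = 22.53 × 0.2462 = 5.547 mg/L

5.547 mg/L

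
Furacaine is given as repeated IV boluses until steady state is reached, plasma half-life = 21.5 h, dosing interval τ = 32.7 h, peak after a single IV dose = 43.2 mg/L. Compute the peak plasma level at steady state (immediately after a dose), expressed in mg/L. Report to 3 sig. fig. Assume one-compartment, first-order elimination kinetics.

k = ln2 / t½ = 0.693147 / 21.5 = 0.03224 h⁻¹
e^(−kτ) = e^(−0.03224 × 32.7) = 0.3485
Accumulation ratio R = 1 / (1 − e^(−kτ)) = 1 / (1 − 0.3485) = 1.535
Steady-state peak = C₀ × R = 43.2 × 1.535 = 66.31 mg/L

66.3 mg/L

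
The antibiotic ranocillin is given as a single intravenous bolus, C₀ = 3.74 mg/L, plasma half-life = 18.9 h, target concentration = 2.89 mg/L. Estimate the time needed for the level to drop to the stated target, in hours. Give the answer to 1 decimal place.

k = ln2 / t½ = 0.693147 / 18.9 = 0.03667 h⁻¹
t = ln(C₀ / C) / k = ln(3.740 / 2.89) / 0.03667
  = ln(1.294) / 0.03667 = 0.2577 / 0.03667 = 7.028 h

7.0 h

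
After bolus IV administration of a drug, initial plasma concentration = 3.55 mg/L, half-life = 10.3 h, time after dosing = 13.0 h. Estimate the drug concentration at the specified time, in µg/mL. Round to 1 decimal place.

k = ln2 / t½ = 0.693147 / 10.3 = 0.06730 h⁻¹
C = C₀ · e^(−k·t) = 3.550 × e^(−0.06730 × 13.0)
  = 3.550 × 0.4169 = 1.480 mg/L
(1.480 mg/L = 1.480 µg/mL)

1.5 µg/mL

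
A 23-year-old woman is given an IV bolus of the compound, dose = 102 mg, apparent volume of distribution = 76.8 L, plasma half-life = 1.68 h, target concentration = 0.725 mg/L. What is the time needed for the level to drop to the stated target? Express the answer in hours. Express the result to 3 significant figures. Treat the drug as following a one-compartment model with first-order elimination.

1.47 h

C₀ = Dose / Vd = 102.0 / 76.8 = 1.328 mg/L
k = ln2 / t½ = 0.693147 / 1.68 = 0.4126 h⁻¹
t = ln(C₀ / C) / k = ln(1.328 / 0.725) / 0.4126
  = ln(1.832) / 0.4126 = 0.6054 / 0.4126 = 1.467 h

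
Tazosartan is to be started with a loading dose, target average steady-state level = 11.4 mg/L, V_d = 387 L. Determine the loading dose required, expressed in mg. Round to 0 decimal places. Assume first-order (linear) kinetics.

LD = Css × Vd = 11.4 × 387 = 4412 mg

4412 mg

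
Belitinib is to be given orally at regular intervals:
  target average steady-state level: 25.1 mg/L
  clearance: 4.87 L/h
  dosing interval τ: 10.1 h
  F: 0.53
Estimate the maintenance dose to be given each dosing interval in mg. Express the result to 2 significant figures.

At steady state, F × (Dose/τ) = Css × CL.
Dose = Css × CL × τ / F = 25.1 × 4.870 × 10.1 / 0.53 = 2329 mg

2300 mg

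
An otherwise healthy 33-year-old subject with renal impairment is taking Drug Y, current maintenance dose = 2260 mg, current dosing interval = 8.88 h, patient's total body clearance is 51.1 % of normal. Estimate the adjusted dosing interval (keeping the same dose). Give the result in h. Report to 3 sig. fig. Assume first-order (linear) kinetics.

To keep the same average steady-state level, dosing rate must scale with clearance.
CL ratio = 51.1 / 100 = 0.5110
New interval (same dose) = 8.88 / 0.5110 = 17.38 h

17.4 h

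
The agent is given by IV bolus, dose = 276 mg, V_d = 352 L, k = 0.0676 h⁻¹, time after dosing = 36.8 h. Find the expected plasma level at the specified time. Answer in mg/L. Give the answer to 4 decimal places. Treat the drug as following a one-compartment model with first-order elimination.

0.0652 mg/L

C₀ = Dose / Vd = 276.0 / 352 = 0.7841 mg/L
C = C₀ · e^(−k·t) = 0.7841 × e^(−0.06760 × 36.8)
  = 0.7841 × 0.08310 = 0.06516 mg/L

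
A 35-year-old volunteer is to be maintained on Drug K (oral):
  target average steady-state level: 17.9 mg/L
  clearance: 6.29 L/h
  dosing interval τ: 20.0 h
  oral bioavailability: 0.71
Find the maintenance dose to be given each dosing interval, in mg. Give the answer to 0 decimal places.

At steady state, F × (Dose/τ) = Css × CL.
Dose = Css × CL × τ / F = 17.9 × 6.290 × 20.0 / 0.71 = 3172 mg

3172 mg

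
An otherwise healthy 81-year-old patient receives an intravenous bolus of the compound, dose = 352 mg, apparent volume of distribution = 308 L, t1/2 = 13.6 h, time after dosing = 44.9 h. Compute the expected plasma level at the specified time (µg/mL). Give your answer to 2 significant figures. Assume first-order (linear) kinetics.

0.12 µg/mL

C₀ = Dose / Vd = 352.0 / 308 = 1.143 mg/L
k = ln2 / t½ = 0.693147 / 13.6 = 0.05097 h⁻¹
C = C₀ · e^(−k·t) = 1.143 × e^(−0.05097 × 44.9)
  = 1.143 × 0.1014 = 0.1159 mg/L
(0.1159 mg/L = 0.1159 µg/mL)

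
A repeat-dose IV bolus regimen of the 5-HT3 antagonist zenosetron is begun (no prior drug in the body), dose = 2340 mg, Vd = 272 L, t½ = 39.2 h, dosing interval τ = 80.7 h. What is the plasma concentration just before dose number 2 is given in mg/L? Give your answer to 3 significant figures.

C₀ per dose = Dose / Vd = 2340 / 272 = 8.603 mg/L
k = ln2 / t½ = 0.693147 / 39.2 = 0.01768 h⁻¹
Fraction remaining after one interval: r = e^(−kτ) = e^(−0.01768 × 80.7) = 0.2401
Before dose 2, 1 dose has been given (aged 1τ).
C_trough = C₀ × r = 8.603 × 0.2401 = 2.066 mg/L

2.07 mg/L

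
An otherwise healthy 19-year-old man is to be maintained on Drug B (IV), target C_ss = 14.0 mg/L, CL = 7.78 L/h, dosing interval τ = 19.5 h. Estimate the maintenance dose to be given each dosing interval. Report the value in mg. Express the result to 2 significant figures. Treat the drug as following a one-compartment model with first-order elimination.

2100 mg

At steady state, Dose/τ = Css × CL.
Dose = Css × CL × τ = 14.0 × 7.780 × 19.5 = 2124 mg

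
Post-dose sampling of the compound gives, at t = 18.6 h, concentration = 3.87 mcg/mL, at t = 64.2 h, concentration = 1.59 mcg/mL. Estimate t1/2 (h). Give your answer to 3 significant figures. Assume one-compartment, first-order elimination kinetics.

k = ln(C₁/C₂) / (t₂ − t₁) = ln(3.87/1.59) / (64.2 − 18.6)
  = 0.8895 / 45.60 = 0.01951 h⁻¹
t½ = ln2 / k = 0.693147 / 0.01951 = 35.53 h

35.5 h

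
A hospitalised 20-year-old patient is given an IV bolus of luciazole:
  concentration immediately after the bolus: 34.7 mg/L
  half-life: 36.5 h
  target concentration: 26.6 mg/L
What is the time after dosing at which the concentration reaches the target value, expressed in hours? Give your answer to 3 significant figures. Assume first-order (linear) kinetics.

14.0 h

k = ln2 / t½ = 0.693147 / 36.5 = 0.01899 h⁻¹
t = ln(C₀ / C) / k = ln(34.70 / 26.6) / 0.01899
  = ln(1.305) / 0.01899 = 0.2662 / 0.01899 = 14.02 h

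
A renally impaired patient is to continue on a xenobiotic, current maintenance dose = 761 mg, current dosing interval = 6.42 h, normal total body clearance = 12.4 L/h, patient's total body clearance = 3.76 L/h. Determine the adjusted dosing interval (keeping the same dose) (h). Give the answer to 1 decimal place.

21.2 h

To keep the same average steady-state level, dosing rate must scale with clearance.
CL ratio = 3.76 / 12.4 = 0.3032
New interval (same dose) = 6.42 / 0.3032 = 21.17 h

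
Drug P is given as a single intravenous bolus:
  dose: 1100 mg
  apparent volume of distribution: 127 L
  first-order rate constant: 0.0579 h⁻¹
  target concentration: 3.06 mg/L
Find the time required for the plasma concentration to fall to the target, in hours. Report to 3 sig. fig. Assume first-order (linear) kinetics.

C₀ = Dose / Vd = 1100 / 127 = 8.661 mg/L
t = ln(C₀ / C) / k = ln(8.661 / 3.06) / 0.05790
  = ln(2.830) / 0.05790 = 1.040 / 0.05790 = 17.96 h

18.0 h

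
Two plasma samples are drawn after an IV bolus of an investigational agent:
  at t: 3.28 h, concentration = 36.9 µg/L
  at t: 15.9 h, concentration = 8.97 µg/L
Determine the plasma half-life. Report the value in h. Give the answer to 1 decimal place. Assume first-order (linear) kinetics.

6.2 h

k = ln(C₁/C₂) / (t₂ − t₁) = ln(36.9/8.97) / (15.9 − 3.28)
  = 1.414 / 12.62 = 0.1120 h⁻¹
t½ = ln2 / k = 0.693147 / 0.1120 = 6.189 h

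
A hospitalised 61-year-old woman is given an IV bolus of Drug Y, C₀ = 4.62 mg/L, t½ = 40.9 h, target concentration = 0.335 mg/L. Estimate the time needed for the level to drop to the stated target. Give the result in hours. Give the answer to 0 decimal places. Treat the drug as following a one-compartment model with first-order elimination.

k = ln2 / t½ = 0.693147 / 40.9 = 0.01695 h⁻¹
t = ln(C₀ / C) / k = ln(4.620 / 0.335) / 0.01695
  = ln(13.79) / 0.01695 = 2.624 / 0.01695 = 154.8 h

155 h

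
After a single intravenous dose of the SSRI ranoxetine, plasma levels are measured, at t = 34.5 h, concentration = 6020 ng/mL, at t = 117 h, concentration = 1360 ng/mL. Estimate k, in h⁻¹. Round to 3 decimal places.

0.018 h⁻¹

k = ln(C₁/C₂) / (t₂ − t₁) = ln(6020/1360) / (117 − 34.5)
  = 1.488 / 82.50 = 0.01804 h⁻¹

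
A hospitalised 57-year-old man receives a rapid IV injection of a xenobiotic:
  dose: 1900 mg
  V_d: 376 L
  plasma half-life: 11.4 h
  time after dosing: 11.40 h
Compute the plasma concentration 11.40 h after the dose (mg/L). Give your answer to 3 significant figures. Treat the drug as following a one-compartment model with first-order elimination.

C₀ = Dose / Vd = 1900 / 376 = 5.053 mg/L
k = ln2 / t½ = 0.693147 / 11.4 = 0.06080 h⁻¹
t / t½ = 11.40 / 11.4 = 1 half-lives
C = C₀ × (1/2)^1 = 5.053 × 0.5000 = 2.527 mg/L

2.53 mg/L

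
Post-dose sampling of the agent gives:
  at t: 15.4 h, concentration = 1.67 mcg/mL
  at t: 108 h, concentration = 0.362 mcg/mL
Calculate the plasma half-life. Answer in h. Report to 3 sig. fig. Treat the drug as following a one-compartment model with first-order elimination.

42.0 h

k = ln(C₁/C₂) / (t₂ − t₁) = ln(1.67/0.362) / (108 − 15.4)
  = 1.529 / 92.60 = 0.01651 h⁻¹
t½ = ln2 / k = 0.693147 / 0.01651 = 41.98 h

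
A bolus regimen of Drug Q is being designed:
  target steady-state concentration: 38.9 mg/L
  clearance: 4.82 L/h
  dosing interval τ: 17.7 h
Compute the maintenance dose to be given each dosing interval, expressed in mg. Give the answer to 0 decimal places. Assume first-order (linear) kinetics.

At steady state, Dose/τ = Css × CL.
Dose = Css × CL × τ = 38.9 × 4.820 × 17.7 = 3319 mg

3319 mg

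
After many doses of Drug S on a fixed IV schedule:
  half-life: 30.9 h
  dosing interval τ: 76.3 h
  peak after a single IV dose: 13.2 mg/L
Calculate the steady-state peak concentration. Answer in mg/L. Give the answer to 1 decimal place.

k = ln2 / t½ = 0.693147 / 30.9 = 0.02243 h⁻¹
e^(−kτ) = e^(−0.02243 × 76.3) = 0.1806
Accumulation ratio R = 1 / (1 − e^(−kτ)) = 1 / (1 − 0.1806) = 1.220
Steady-state peak = C₀ × R = 13.2 × 1.220 = 16.10 mg/L

16.1 mg/L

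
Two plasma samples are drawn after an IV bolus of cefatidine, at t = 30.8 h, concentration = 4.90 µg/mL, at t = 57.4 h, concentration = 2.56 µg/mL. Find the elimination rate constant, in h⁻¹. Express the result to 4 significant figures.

0.02441 h⁻¹

k = ln(C₁/C₂) / (t₂ − t₁) = ln(4.90/2.56) / (57.4 − 30.8)
  = 0.6492 / 26.60 = 0.02441 h⁻¹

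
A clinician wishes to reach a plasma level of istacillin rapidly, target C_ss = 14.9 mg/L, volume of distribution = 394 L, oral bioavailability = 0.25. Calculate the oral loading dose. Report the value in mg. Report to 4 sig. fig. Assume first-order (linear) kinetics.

LD = Css × Vd / F = 14.9 × 394 / 0.25 = 23480 mg

23480 mg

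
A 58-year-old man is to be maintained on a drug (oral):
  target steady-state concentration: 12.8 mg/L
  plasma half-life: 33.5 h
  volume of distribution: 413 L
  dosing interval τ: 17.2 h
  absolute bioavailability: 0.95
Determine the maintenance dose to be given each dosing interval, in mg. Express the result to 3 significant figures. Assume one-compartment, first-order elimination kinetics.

1980 mg

k = ln2 / t½ = 0.693147 / 33.5 = 0.02069 h⁻¹
CL = k × Vd = 0.02069 × 413 = 8.545 L/h
At steady state, F × (Dose/τ) = Css × CL.
Dose = Css × CL × τ / F = 12.8 × 8.545 × 17.2 / 0.95 = 1980 mg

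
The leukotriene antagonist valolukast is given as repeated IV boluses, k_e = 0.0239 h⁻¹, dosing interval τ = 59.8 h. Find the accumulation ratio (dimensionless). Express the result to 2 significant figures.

1.3

e^(−kτ) = e^(−0.02390 × 59.8) = 0.2395
Accumulation ratio R = 1 / (1 − e^(−kτ)) = 1 / (1 − 0.2395) = 1.315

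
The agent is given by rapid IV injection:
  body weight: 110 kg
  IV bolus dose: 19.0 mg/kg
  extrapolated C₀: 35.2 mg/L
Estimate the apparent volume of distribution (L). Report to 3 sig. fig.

59.4 L

Dose = 19.0 × 110 = 2090 mg
Vd = Dose / C₀ = 2090 / 35.2 = 59.38 L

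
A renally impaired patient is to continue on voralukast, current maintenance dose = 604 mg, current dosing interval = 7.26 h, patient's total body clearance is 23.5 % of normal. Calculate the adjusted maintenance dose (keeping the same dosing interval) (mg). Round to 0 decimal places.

To keep the same average steady-state level, dosing rate must scale with clearance.
CL ratio = 23.5 / 100 = 0.2350
New dose (same interval) = 604 × 0.2350 = 141.9 mg

142 mg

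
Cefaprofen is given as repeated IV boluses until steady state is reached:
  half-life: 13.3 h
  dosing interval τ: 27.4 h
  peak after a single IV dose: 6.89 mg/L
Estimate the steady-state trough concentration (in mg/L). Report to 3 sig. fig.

k = ln2 / t½ = 0.693147 / 13.3 = 0.05212 h⁻¹
e^(−kτ) = e^(−0.05212 × 27.4) = 0.2398
Accumulation ratio R = 1 / (1 − e^(−kτ)) = 1 / (1 − 0.2398) = 1.315
Steady-state trough = C₀ × R × e^(−kτ) = 6.89 × 1.315 × 0.2398 = 2.173 mg/L

2.17 mg/L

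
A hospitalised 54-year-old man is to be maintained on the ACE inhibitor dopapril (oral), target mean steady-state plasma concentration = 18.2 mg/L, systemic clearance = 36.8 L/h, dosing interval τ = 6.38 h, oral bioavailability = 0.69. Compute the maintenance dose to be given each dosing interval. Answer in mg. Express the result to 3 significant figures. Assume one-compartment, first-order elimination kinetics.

At steady state, F × (Dose/τ) = Css × CL.
Dose = Css × CL × τ / F = 18.2 × 36.80 × 6.38 / 0.69 = 6193 mg

6190 mg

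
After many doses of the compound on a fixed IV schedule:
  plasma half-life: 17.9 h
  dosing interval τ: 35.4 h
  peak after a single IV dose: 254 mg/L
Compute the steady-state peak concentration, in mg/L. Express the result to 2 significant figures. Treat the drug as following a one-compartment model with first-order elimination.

340 mg/L

k = ln2 / t½ = 0.693147 / 17.9 = 0.03872 h⁻¹
e^(−kτ) = e^(−0.03872 × 35.4) = 0.2539
Accumulation ratio R = 1 / (1 − e^(−kτ)) = 1 / (1 − 0.2539) = 1.340
Steady-state peak = C₀ × R = 254 × 1.340 = 340.4 mg/L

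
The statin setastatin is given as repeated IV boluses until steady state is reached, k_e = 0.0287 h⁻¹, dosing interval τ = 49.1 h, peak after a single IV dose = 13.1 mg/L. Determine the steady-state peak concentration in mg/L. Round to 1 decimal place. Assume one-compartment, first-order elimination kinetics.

e^(−kτ) = e^(−0.02870 × 49.1) = 0.2443
Accumulation ratio R = 1 / (1 − e^(−kτ)) = 1 / (1 − 0.2443) = 1.323
Steady-state peak = C₀ × R = 13.1 × 1.323 = 17.33 mg/L

17.3 mg/L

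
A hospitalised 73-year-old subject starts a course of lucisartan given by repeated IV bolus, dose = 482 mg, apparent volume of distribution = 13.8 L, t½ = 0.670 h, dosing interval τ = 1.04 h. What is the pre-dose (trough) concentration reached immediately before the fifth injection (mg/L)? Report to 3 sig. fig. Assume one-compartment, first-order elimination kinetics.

17.8 mg/L

C₀ per dose = Dose / Vd = 482 / 13.8 = 34.93 mg/L
k = ln2 / t½ = 0.693147 / 0.670 = 1.035 h⁻¹
Fraction remaining after one interval: r = e^(−kτ) = e^(−1.035 × 1.04) = 0.3408
Before dose 5, 4 doses have been given (aged 1τ, 2τ, 3τ, 4τ).
C_trough = C₀ × (r + r² + … + r^4) = C₀ × r(1−r^4)/(1−r)
        = 34.93 × 0.3408 × (1 − 0.01349) / (1 − 0.3408) = 17.81 mg/L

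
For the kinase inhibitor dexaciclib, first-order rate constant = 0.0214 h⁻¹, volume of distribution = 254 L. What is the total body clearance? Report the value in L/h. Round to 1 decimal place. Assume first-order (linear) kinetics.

5.4 L/h

CL = k × Vd = 0.0214 × 254 = 5.436 L/h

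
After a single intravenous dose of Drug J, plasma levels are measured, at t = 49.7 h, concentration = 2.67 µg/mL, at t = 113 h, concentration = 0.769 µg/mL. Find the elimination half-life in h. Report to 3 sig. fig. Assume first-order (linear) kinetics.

k = ln(C₁/C₂) / (t₂ − t₁) = ln(2.67/0.769) / (113 − 49.7)
  = 1.245 / 63.30 = 0.01967 h⁻¹
t½ = ln2 / k = 0.693147 / 0.01967 = 35.24 h

35.2 h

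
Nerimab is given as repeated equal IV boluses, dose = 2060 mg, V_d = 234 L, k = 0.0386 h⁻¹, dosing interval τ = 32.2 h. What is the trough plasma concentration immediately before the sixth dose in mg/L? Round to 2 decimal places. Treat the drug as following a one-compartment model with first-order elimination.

C₀ per dose = Dose / Vd = 2060 / 234 = 8.803 mg/L
Fraction remaining after one interval: r = e^(−kτ) = e^(−0.03860 × 32.2) = 0.2885
Before dose 6, 5 doses have been given (aged 1τ, 2τ, 3τ, 4τ, 5τ).
C_trough = C₀ × (r + r² + … + r^5) = C₀ × r(1−r^5)/(1−r)
        = 8.803 × 0.2885 × (1 − 0.001999) / (1 − 0.2885) = 3.562 mg/L

3.56 mg/L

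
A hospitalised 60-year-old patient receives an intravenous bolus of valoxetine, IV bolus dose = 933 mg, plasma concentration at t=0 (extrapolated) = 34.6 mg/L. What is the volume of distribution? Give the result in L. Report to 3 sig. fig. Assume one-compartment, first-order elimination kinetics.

27.0 L

Vd = Dose / C₀ = 933.0 / 34.6 = 26.97 L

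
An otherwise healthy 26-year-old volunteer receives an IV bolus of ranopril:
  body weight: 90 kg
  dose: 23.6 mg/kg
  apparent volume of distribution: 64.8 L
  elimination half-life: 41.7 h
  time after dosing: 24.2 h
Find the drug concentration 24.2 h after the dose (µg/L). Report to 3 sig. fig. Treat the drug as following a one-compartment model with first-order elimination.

21900 µg/L

Total dose = 23.6 × 90 = 2124 mg
C₀ = Dose / Vd = 2124 / 64.8 = 32.78 mg/L
k = ln2 / t½ = 0.693147 / 41.7 = 0.01662 h⁻¹
C = C₀ · e^(−k·t) = 32.78 × e^(−0.01662 × 24.2)
  = 32.78 × 0.6688 = 21.92 mg/L
Convert: 21.92 mg/L × 1000 = 21920 µg/L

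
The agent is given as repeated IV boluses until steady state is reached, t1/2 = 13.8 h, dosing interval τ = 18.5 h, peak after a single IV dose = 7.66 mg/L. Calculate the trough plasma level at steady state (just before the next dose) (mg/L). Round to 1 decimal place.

5.0 mg/L

k = ln2 / t½ = 0.693147 / 13.8 = 0.05023 h⁻¹
e^(−kτ) = e^(−0.05023 × 18.5) = 0.3948
Accumulation ratio R = 1 / (1 − e^(−kτ)) = 1 / (1 − 0.3948) = 1.652
Steady-state trough = C₀ × R × e^(−kτ) = 7.66 × 1.652 × 0.3948 = 4.996 mg/L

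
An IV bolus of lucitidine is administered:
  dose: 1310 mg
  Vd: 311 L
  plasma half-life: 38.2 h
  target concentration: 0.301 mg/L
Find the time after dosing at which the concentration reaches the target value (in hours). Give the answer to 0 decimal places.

145 h

C₀ = Dose / Vd = 1310 / 311 = 4.212 mg/L
k = ln2 / t½ = 0.693147 / 38.2 = 0.01815 h⁻¹
t = ln(C₀ / C) / k = ln(4.212 / 0.301) / 0.01815
  = ln(13.99) / 0.01815 = 2.638 / 0.01815 = 145.3 h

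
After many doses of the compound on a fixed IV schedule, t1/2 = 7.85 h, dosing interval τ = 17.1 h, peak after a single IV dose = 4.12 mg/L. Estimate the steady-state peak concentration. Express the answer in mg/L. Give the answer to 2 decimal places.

k = ln2 / t½ = 0.693147 / 7.85 = 0.08830 h⁻¹
e^(−kτ) = e^(−0.08830 × 17.1) = 0.2209
Accumulation ratio R = 1 / (1 − e^(−kτ)) = 1 / (1 − 0.2209) = 1.284
Steady-state peak = C₀ × R = 4.12 × 1.284 = 5.290 mg/L

5.29 mg/L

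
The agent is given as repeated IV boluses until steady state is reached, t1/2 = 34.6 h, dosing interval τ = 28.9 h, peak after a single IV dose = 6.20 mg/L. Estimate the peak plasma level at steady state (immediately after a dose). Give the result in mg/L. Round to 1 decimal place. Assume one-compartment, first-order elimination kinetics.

k = ln2 / t½ = 0.693147 / 34.6 = 0.02003 h⁻¹
e^(−kτ) = e^(−0.02003 × 28.9) = 0.5605
Accumulation ratio R = 1 / (1 − e^(−kτ)) = 1 / (1 − 0.5605) = 2.275
Steady-state peak = C₀ × R = 6.20 × 2.275 = 14.11 mg/L

14.1 mg/L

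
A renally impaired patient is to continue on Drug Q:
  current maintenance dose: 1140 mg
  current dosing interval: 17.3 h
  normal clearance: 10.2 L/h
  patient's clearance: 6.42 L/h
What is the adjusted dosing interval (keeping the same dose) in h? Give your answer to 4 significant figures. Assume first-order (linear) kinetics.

To keep the same average steady-state level, dosing rate must scale with clearance.
CL ratio = 6.42 / 10.2 = 0.6294
New interval (same dose) = 17.3 / 0.6294 = 27.49 h

27.49 h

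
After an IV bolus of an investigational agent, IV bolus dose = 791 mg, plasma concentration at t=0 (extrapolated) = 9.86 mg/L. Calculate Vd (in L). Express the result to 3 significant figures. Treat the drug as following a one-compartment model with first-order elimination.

80.2 L

Vd = Dose / C₀ = 791.0 / 9.86 = 80.22 L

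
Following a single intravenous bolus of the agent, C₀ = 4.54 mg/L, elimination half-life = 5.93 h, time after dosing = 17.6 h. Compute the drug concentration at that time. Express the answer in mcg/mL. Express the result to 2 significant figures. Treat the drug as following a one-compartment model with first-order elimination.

k = ln2 / t½ = 0.693147 / 5.93 = 0.1169 h⁻¹
C = C₀ · e^(−k·t) = 4.540 × e^(−0.1169 × 17.6)
  = 4.540 × 0.1278 = 0.5802 mg/L
(0.5802 mg/L = 0.5802 mcg/mL)

0.58 mcg/mL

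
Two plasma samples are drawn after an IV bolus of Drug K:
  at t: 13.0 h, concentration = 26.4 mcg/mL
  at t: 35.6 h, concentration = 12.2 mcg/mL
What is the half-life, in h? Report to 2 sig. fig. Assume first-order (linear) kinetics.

k = ln(C₁/C₂) / (t₂ − t₁) = ln(26.4/12.2) / (35.6 − 13.0)
  = 0.7719 / 22.60 = 0.03415 h⁻¹
t½ = ln2 / k = 0.693147 / 0.03415 = 20.30 h

20 h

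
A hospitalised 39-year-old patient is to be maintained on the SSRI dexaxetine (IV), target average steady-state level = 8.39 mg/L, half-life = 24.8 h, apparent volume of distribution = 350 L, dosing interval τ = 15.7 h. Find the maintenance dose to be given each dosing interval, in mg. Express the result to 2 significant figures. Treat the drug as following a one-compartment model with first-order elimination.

k = ln2 / t½ = 0.693147 / 24.8 = 0.02795 h⁻¹
CL = k × Vd = 0.02795 × 350 = 9.783 L/h
At steady state, Dose/τ = Css × CL.
Dose = Css × CL × τ = 8.39 × 9.783 × 15.7 = 1289 mg

1300 mg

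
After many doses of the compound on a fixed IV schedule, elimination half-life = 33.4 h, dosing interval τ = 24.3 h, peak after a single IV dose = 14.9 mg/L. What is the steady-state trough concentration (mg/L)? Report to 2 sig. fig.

23 mg/L

k = ln2 / t½ = 0.693147 / 33.4 = 0.02075 h⁻¹
e^(−kτ) = e^(−0.02075 × 24.3) = 0.6040
Accumulation ratio R = 1 / (1 − e^(−kτ)) = 1 / (1 − 0.6040) = 2.525
Steady-state trough = C₀ × R × e^(−kτ) = 14.9 × 2.525 × 0.6040 = 22.72 mg/L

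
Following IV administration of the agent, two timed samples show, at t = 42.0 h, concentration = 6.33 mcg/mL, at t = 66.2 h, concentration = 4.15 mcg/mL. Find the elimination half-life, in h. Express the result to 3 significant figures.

k = ln(C₁/C₂) / (t₂ − t₁) = ln(6.33/4.15) / (66.2 − 42.0)
  = 0.4222 / 24.20 = 0.01745 h⁻¹
t½ = ln2 / k = 0.693147 / 0.01745 = 39.72 h

39.7 h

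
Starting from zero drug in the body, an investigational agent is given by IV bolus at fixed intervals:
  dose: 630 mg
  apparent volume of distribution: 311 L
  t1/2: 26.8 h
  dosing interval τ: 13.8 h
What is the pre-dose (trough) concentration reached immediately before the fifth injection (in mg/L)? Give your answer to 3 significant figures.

3.59 mg/L

C₀ per dose = Dose / Vd = 630 / 311 = 2.026 mg/L
k = ln2 / t½ = 0.693147 / 26.8 = 0.02586 h⁻¹
Fraction remaining after one interval: r = e^(−kτ) = e^(−0.02586 × 13.8) = 0.6999
Before dose 5, 4 doses have been given (aged 1τ, 2τ, 3τ, 4τ).
C_trough = C₀ × (r + r² + … + r^4) = C₀ × r(1−r^4)/(1−r)
        = 2.026 × 0.6999 × (1 − 0.2400) / (1 − 0.6999) = 3.591 mg/L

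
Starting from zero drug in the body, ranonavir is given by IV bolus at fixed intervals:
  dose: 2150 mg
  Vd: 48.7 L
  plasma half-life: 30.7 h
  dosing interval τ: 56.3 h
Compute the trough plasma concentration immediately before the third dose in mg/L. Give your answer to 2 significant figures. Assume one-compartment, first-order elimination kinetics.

C₀ per dose = Dose / Vd = 2150 / 48.7 = 44.15 mg/L
k = ln2 / t½ = 0.693147 / 30.7 = 0.02258 h⁻¹
Fraction remaining after one interval: r = e^(−kτ) = e^(−0.02258 × 56.3) = 0.2805
Before dose 3, 2 doses have been given (aged 1τ, 2τ).
C_trough = C₀ × (r + r²) = 44.15 × (0.2805 + 0.07868) = 15.86 mg/L

16 mg/L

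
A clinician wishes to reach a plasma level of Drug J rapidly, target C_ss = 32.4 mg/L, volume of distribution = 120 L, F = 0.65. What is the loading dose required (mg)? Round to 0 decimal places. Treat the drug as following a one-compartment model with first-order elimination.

5982 mg

LD = Css × Vd / F = 32.4 × 120 / 0.65 = 5982 mg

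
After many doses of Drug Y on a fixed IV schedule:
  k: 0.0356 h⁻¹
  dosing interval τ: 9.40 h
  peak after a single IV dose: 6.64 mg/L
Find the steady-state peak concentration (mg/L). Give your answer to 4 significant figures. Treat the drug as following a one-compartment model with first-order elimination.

23.35 mg/L

e^(−kτ) = e^(−0.03560 × 9.40) = 0.7156
Accumulation ratio R = 1 / (1 − e^(−kτ)) = 1 / (1 − 0.7156) = 3.516
Steady-state peak = C₀ × R = 6.64 × 3.516 = 23.35 mg/L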